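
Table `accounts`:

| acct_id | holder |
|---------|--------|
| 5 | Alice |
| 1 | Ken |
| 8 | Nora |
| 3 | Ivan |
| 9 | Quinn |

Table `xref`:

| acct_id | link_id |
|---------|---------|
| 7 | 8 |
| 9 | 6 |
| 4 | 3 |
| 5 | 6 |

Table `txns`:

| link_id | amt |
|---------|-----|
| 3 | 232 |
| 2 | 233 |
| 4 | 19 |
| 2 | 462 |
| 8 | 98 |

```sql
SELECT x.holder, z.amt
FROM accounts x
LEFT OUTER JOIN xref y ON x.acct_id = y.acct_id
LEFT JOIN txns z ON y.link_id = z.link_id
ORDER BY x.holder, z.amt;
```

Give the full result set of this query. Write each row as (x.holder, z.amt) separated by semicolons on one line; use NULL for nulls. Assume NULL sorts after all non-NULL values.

Joins associate left-to-right: accounts LEFT JOIN xref on acct_id gives 5 intermediate row(s).
Then LEFT JOIN `txns z` on link_id: each of those 5 rows is kept; rows whose y.link_id has no match in z get NULL for z's columns.

(Alice, NULL); (Ivan, NULL); (Ken, NULL); (Nora, NULL); (Quinn, NULL)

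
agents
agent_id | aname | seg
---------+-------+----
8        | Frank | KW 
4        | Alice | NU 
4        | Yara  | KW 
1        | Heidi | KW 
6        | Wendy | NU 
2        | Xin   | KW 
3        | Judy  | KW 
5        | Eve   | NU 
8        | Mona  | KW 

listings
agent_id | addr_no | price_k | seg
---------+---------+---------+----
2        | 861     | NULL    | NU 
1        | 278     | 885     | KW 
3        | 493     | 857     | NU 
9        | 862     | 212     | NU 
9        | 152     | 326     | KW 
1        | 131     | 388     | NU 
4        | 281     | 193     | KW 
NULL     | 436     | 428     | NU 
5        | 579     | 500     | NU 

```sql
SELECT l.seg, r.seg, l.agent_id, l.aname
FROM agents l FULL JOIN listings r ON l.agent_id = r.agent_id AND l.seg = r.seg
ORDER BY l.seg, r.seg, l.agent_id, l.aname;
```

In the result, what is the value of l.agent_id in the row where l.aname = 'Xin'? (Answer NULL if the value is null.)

2

FULL OUTER JOIN keeps every row from both sides; unmatched rows get NULL for the other side's columns.
Matching on l.agent_id = r.agent_id AND l.seg = r.seg. A NULL in a compared column never satisfies the condition.
- l row (agent_id=8, seg=KW): no match → kept, r columns NULL.
- l row (agent_id=4, seg=NU): no match → kept, r columns NULL.
- l row (agent_id=4, seg=KW): matches 1 r row(s) → 1 output row(s).
- l row (agent_id=1, seg=KW): matches 1 r row(s) → 1 output row(s).
- l row (agent_id=6, seg=NU): no match → kept, r columns NULL.
- l row (agent_id=2, seg=KW): no match → kept, r columns NULL.
- l row (agent_id=3, seg=KW): no match → kept, r columns NULL.
- l row (agent_id=5, seg=NU): matches 1 r row(s) → 1 output row(s).
- l row (agent_id=8, seg=KW): no match → kept, r columns NULL.
- 6 r row(s) had no l match → kept, l columns NULL.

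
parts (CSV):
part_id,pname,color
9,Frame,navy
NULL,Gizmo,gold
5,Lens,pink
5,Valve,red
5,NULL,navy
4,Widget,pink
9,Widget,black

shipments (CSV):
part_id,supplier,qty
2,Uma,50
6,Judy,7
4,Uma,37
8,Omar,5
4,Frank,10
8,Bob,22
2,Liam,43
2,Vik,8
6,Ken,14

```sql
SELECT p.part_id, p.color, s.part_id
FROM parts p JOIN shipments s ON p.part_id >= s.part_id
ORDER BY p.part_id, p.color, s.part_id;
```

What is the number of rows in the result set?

38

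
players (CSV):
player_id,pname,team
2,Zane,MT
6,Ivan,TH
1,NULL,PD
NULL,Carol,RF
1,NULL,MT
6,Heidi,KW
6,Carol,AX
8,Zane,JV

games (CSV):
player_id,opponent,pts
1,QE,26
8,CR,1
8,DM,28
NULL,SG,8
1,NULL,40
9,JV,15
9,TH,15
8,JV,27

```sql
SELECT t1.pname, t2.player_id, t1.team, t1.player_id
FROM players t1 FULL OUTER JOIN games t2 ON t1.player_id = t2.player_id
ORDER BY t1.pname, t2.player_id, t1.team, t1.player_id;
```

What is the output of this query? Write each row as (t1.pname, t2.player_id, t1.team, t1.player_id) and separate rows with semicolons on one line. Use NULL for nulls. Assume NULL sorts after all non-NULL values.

(Carol, NULL, AX, 6); (Carol, NULL, RF, NULL); (Heidi, NULL, KW, 6); (Ivan, NULL, TH, 6); (Zane, 8, JV, 8); (Zane, 8, JV, 8); (Zane, 8, JV, 8); (Zane, NULL, MT, 2); (NULL, 1, MT, 1); (NULL, 1, MT, 1); (NULL, 1, PD, 1); (NULL, 1, PD, 1); (NULL, 9, NULL, NULL); (NULL, 9, NULL, NULL); (NULL, NULL, NULL, NULL)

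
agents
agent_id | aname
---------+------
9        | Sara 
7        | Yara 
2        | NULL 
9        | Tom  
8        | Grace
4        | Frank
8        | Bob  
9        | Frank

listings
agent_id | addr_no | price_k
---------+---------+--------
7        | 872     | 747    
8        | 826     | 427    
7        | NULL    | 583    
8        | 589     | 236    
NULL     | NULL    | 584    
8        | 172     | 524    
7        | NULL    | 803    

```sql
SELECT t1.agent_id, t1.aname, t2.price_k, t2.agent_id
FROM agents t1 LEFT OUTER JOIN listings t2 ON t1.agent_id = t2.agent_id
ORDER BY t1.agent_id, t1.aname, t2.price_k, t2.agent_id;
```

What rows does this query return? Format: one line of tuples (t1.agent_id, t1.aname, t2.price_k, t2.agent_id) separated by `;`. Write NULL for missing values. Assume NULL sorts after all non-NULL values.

(2, NULL, NULL, NULL); (4, Frank, NULL, NULL); (7, Yara, 583, 7); (7, Yara, 747, 7); (7, Yara, 803, 7); (8, Bob, 236, 8); (8, Bob, 427, 8); (8, Bob, 524, 8); (8, Grace, 236, 8); (8, Grace, 427, 8); (8, Grace, 524, 8); (9, Frank, NULL, NULL); (9, Sara, NULL, NULL); (9, Tom, NULL, NULL)

LEFT JOIN keeps every row from `agents`; unmatched rows get NULL for `listings`'s columns.
Matching on t1.agent_id = t2.agent_id. A NULL in a compared column never satisfies the condition.
- t1 (agent_id=9) has no partner → padded with NULL.
- t1 (agent_id=7) pairs with 3 row(s) of t2.
- t1 (agent_id=2) has no partner → padded with NULL.
- t1 (agent_id=9) has no partner → padded with NULL.
- t1 (agent_id=8) pairs with 3 row(s) of t2.
- t1 (agent_id=4) has no partner → padded with NULL.
- t1 (agent_id=8) pairs with 3 row(s) of t2.
- t1 (agent_id=9) has no partner → padded with NULL.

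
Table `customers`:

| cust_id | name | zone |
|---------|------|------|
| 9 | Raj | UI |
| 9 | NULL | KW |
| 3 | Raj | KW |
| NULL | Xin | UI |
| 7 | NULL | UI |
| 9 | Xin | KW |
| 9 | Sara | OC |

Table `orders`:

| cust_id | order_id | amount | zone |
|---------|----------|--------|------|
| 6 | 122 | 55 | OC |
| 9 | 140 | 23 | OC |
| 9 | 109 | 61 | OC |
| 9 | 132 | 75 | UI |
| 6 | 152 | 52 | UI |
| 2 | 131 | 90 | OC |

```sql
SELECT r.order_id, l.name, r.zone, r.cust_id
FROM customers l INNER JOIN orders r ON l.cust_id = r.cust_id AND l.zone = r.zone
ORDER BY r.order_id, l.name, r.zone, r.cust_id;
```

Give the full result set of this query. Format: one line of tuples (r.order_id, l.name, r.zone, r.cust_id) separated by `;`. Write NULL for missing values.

INNER JOIN keeps only pairs where the ON condition holds.
Matching on l.cust_id = r.cust_id AND l.zone = r.zone. A NULL in a compared column never satisfies the condition.
Matched pairs: 3.

(109, Sara, OC, 9); (132, Raj, UI, 9); (140, Sara, OC, 9)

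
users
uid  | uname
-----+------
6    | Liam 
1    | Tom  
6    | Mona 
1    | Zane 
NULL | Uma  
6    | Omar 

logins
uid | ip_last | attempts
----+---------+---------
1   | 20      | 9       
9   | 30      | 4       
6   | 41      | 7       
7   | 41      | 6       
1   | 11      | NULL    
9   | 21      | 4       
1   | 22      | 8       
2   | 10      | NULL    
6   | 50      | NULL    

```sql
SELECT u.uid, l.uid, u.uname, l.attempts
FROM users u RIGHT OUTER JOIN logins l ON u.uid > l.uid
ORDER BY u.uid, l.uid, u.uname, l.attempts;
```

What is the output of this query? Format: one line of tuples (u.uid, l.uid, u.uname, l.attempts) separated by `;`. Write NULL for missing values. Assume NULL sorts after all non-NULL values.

(6, 1, Liam, 8); (6, 1, Liam, 9); (6, 1, Liam, NULL); (6, 1, Mona, 8); (6, 1, Mona, 9); (6, 1, Mona, NULL); (6, 1, Omar, 8); (6, 1, Omar, 9); (6, 1, Omar, NULL); (6, 2, Liam, NULL); (6, 2, Mona, NULL); (6, 2, Omar, NULL); (NULL, 6, NULL, 7); (NULL, 6, NULL, NULL); (NULL, 7, NULL, 6); (NULL, 9, NULL, 4); (NULL, 9, NULL, 4)

RIGHT JOIN keeps every row from `logins`; unmatched rows get NULL for `users`'s columns.
Matching on u.uid > l.uid. A NULL in a compared column never satisfies the condition.
- u (uid=6) pairs with 4 row(s) of l.
- u (uid=1) has no partner in l.
- u (uid=6) pairs with 4 row(s) of l.
- u (uid=1) has no partner in l.
- u (uid=NULL) has no partner in l.
- u (uid=6) pairs with 4 row(s) of l.
- 5 row(s) from l found no u partner → padded with NULL.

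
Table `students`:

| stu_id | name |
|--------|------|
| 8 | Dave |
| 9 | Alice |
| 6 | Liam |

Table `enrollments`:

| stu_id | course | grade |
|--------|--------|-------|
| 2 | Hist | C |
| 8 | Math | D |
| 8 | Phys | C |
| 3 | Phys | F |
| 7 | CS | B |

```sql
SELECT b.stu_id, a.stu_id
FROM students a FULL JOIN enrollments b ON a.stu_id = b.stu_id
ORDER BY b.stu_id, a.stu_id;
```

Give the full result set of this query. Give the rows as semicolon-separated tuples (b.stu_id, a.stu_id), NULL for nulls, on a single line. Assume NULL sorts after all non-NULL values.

FULL OUTER JOIN keeps every row from both sides; unmatched rows get NULL for the other side's columns.
Matching on a.stu_id = b.stu_id.
- a row (stu_id=8): matches 2 b row(s) → 2 output row(s).
- a row (stu_id=9): no match → kept, b columns NULL.
- a row (stu_id=6): no match → kept, b columns NULL.
- plus 3 unmatched b row(s), each kept with NULL a columns.
After projecting and ordering:
b.stu_id | a.stu_id
2 | NULL
3 | NULL
7 | NULL
8 | 8
8 | 8
NULL | 6
NULL | 9

(2, NULL); (3, NULL); (7, NULL); (8, 8); (8, 8); (NULL, 6); (NULL, 9)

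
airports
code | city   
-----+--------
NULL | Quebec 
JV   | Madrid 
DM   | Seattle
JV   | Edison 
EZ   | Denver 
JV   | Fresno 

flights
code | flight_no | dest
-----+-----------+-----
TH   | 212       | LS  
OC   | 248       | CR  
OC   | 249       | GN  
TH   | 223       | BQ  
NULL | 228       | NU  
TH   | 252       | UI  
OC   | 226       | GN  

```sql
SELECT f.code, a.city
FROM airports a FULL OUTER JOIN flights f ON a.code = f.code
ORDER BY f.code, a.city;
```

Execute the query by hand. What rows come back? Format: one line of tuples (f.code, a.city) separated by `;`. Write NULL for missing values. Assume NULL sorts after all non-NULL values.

FULL OUTER JOIN keeps every row from both sides; unmatched rows get NULL for the other side's columns.
Matching on a.code = f.code. A NULL in a compared column never satisfies the condition.
- a[0] code=NULL → no match; kept with NULLs on the f side.
- a[1] code=JV → no match; kept with NULLs on the f side.
- a[2] code=DM → no match; kept with NULLs on the f side.
- a[3] code=JV → no match; kept with NULLs on the f side.
- a[4] code=EZ → no match; kept with NULLs on the f side.
- a[5] code=JV → no match; kept with NULLs on the f side.
- 7 f row(s) had no a match → kept, a columns NULL.

(OC, NULL); (OC, NULL); (OC, NULL); (TH, NULL); (TH, NULL); (TH, NULL); (NULL, Denver); (NULL, Edison); (NULL, Fresno); (NULL, Madrid); (NULL, Quebec); (NULL, Seattle); (NULL, NULL)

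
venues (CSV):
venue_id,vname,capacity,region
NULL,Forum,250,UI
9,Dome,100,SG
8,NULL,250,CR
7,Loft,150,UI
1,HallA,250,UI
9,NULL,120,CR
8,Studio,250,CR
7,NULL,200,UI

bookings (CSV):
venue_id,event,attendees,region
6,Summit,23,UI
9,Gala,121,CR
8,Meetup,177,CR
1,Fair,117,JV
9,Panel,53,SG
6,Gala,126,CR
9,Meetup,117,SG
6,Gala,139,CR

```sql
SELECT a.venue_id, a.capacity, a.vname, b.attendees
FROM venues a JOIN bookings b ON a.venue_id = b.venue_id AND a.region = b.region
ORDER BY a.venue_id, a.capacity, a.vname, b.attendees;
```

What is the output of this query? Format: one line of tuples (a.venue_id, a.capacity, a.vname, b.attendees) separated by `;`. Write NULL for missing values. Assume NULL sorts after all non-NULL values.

(8, 250, Studio, 177); (8, 250, NULL, 177); (9, 100, Dome, 53); (9, 100, Dome, 117); (9, 120, NULL, 121)

INNER JOIN keeps only pairs where the ON condition holds.
Matching on a.venue_id = b.venue_id AND a.region = b.region. A NULL in a compared column never satisfies the condition.
- venue_id=NULL, region=UI: no matching b row, dropped.
- venue_id=9, region=SG: 2 matching b row(s), so 2 row(s) emitted.
- venue_id=8, region=CR: 1 matching b row(s), so 1 row(s) emitted.
- venue_id=7, region=UI: no matching b row, dropped.
- venue_id=1, region=UI: no matching b row, dropped.
- venue_id=9, region=CR: 1 matching b row(s), so 1 row(s) emitted.
- venue_id=8, region=CR: 1 matching b row(s), so 1 row(s) emitted.
- venue_id=7, region=UI: no matching b row, dropped.
After projecting and ordering:
a.venue_id | a.capacity | a.vname | b.attendees
8 | 250 | Studio | 177
8 | 250 | NULL | 177
9 | 100 | Dome | 53
9 | 100 | Dome | 117
9 | 120 | NULL | 121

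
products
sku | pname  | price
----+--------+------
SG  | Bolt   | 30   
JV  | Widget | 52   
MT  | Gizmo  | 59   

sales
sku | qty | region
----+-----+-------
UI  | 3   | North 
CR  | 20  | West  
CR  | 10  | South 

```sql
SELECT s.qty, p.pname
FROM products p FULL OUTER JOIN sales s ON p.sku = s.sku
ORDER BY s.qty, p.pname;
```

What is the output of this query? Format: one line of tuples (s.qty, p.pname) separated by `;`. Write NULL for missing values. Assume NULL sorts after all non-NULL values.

(3, NULL); (10, NULL); (20, NULL); (NULL, Bolt); (NULL, Gizmo); (NULL, Widget)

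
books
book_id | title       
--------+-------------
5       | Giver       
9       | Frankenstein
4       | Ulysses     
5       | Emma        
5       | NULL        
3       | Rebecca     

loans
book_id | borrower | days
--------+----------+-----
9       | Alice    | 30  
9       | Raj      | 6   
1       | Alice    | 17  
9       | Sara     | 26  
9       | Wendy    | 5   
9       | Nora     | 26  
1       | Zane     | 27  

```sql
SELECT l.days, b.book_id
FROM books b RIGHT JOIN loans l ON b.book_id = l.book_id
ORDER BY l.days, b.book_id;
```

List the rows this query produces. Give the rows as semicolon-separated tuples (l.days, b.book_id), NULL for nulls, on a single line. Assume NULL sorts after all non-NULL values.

RIGHT JOIN keeps every row from `loans`; unmatched rows get NULL for `books`'s columns.
Matching on b.book_id = l.book_id.
Matched pairs: 5; unmatched l rows kept: 2.

(5, 9); (6, 9); (17, NULL); (26, 9); (26, 9); (27, NULL); (30, 9)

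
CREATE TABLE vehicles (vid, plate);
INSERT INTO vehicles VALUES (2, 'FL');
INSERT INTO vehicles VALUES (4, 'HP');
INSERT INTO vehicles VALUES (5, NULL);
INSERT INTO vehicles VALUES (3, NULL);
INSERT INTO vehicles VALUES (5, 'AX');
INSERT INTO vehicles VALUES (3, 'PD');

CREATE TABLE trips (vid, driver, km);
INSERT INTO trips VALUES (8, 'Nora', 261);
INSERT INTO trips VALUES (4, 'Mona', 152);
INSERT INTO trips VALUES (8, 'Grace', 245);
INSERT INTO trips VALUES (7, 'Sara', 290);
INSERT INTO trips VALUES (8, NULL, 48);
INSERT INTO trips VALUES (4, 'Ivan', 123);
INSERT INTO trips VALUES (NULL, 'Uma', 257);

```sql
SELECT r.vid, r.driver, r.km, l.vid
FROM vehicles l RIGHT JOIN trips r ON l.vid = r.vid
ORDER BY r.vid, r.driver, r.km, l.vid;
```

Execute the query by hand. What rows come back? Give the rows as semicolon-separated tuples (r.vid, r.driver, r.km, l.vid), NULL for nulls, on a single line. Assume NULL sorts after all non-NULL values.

(4, Ivan, 123, 4); (4, Mona, 152, 4); (7, Sara, 290, NULL); (8, Grace, 245, NULL); (8, Nora, 261, NULL); (8, NULL, 48, NULL); (NULL, Uma, 257, NULL)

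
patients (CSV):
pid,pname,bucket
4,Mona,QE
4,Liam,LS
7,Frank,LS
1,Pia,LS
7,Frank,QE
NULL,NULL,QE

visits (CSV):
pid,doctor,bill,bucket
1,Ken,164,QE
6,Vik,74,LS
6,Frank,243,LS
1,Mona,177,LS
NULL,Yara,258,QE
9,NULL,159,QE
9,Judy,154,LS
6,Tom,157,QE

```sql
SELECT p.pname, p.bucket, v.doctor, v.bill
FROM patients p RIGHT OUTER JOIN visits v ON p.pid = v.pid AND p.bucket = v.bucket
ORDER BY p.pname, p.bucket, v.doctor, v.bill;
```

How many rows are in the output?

8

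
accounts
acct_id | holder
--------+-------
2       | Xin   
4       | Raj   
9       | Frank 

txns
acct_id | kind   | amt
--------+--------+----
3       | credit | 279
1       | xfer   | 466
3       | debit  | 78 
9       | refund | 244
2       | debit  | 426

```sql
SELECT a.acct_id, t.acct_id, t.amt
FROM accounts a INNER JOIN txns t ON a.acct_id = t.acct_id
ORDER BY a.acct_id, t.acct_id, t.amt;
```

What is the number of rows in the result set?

2

INNER JOIN keeps only pairs where the ON condition holds.
Matching on a.acct_id = t.acct_id.
- a row (acct_id=2): matches 1 t row(s) → 1 output row(s).
- a row (acct_id=4): no match → dropped.
- a row (acct_id=9): matches 1 t row(s) → 1 output row(s).
Total: 2 rows.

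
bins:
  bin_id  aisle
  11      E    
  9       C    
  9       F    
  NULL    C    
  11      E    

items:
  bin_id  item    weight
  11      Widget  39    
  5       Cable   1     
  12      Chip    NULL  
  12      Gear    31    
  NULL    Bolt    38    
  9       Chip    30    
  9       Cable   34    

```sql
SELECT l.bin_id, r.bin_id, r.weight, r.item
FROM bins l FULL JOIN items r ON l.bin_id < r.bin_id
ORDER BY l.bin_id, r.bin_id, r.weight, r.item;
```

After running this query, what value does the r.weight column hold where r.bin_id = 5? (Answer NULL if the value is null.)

FULL OUTER JOIN keeps every row from both sides; unmatched rows get NULL for the other side's columns.
Matching on l.bin_id < r.bin_id. A NULL in a compared column never satisfies the condition.
- l row (bin_id=11): matches 2 r row(s) → 2 output row(s).
- l row (bin_id=9): matches 3 r row(s) → 3 output row(s).
- l row (bin_id=9): matches 3 r row(s) → 3 output row(s).
- l row (bin_id=NULL): no match → kept, r columns NULL.
- l row (bin_id=11): matches 2 r row(s) → 2 output row(s).
- 4 r row(s) had no l match → kept, l columns NULL.

1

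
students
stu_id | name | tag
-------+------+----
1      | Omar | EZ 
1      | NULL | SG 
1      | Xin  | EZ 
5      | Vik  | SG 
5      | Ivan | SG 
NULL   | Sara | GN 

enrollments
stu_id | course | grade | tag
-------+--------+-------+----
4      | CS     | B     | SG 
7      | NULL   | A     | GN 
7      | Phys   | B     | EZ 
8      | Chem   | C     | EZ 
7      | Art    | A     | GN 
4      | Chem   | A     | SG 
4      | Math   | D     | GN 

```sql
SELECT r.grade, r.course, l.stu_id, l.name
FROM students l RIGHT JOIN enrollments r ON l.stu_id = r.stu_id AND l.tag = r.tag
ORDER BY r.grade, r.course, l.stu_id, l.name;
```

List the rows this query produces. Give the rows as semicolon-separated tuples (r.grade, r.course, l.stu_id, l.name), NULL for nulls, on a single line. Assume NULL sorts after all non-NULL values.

(A, Art, NULL, NULL); (A, Chem, NULL, NULL); (A, NULL, NULL, NULL); (B, CS, NULL, NULL); (B, Phys, NULL, NULL); (C, Chem, NULL, NULL); (D, Math, NULL, NULL)

RIGHT JOIN keeps every row from `enrollments`; unmatched rows get NULL for `students`'s columns.
Matching on l.stu_id = r.stu_id AND l.tag = r.tag. A NULL in a compared column never satisfies the condition.
- l[0] stu_id=1, tag=EZ → no match.
- l[1] stu_id=1, tag=SG → no match.
- l[2] stu_id=1, tag=EZ → no match.
- l[3] stu_id=5, tag=SG → no match.
- l[4] stu_id=5, tag=SG → no match.
- l[5] stu_id=NULL, tag=GN → no match.
- 7 row(s) from r found no l partner → padded with NULL.
After projecting and ordering:
r.grade | r.course | l.stu_id | l.name
A | Art | NULL | NULL
A | Chem | NULL | NULL
A | NULL | NULL | NULL
B | CS | NULL | NULL
B | Phys | NULL | NULL
C | Chem | NULL | NULL
D | Math | NULL | NULL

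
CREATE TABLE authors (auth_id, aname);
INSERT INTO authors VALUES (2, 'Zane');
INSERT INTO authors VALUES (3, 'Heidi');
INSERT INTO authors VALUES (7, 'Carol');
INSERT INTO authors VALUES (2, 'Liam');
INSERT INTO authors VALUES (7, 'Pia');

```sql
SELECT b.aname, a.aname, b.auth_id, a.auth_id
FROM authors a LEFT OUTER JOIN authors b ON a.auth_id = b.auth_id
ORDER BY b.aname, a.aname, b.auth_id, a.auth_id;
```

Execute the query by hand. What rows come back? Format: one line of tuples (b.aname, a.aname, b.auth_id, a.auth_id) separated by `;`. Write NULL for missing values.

(Carol, Carol, 7, 7); (Carol, Pia, 7, 7); (Heidi, Heidi, 3, 3); (Liam, Liam, 2, 2); (Liam, Zane, 2, 2); (Pia, Carol, 7, 7); (Pia, Pia, 7, 7); (Zane, Liam, 2, 2); (Zane, Zane, 2, 2)

LEFT JOIN keeps every row from `authors a`; unmatched rows get NULL for `authors b`'s columns.
Matching on a.auth_id = b.auth_id.
Matched pairs: 9; unmatched a rows kept: 0.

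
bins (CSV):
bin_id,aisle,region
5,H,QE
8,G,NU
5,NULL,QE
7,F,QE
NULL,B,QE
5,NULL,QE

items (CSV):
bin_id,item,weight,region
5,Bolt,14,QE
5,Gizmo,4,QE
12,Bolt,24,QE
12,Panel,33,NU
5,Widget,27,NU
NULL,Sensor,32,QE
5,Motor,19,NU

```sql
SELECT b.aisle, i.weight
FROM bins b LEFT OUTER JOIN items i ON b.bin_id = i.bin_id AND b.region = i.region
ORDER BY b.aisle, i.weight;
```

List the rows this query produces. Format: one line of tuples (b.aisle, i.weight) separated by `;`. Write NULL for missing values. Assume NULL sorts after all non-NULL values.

LEFT JOIN keeps every row from `bins`; unmatched rows get NULL for `items`'s columns.
Matching on b.bin_id = i.bin_id AND b.region = i.region. A NULL in a compared column never satisfies the condition.
- b[0] bin_id=5, region=QE → 2 match(es) in i → 2 row(s).
- b[1] bin_id=8, region=NU → no match; kept with NULLs on the i side.
- b[2] bin_id=5, region=QE → 2 match(es) in i → 2 row(s).
- b[3] bin_id=7, region=QE → no match; kept with NULLs on the i side.
- b[4] bin_id=NULL, region=QE → no match; kept with NULLs on the i side.
- b[5] bin_id=5, region=QE → 2 match(es) in i → 2 row(s).
After projecting and ordering:
b.aisle | i.weight
B | NULL
F | NULL
G | NULL
H | 4
H | 14
NULL | 4
NULL | 4
NULL | 14
NULL | 14

(B, NULL); (F, NULL); (G, NULL); (H, 4); (H, 14); (NULL, 4); (NULL, 4); (NULL, 14); (NULL, 14)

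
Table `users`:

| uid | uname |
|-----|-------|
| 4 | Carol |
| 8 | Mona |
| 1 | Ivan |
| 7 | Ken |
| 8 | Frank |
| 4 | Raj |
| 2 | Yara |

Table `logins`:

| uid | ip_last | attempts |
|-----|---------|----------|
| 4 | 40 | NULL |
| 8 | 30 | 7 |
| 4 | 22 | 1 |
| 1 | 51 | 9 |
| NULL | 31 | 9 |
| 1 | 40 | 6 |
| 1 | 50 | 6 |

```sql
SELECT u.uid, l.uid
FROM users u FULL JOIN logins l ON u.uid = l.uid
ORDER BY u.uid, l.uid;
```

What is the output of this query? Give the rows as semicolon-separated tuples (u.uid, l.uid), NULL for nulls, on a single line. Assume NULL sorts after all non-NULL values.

FULL OUTER JOIN keeps every row from both sides; unmatched rows get NULL for the other side's columns.
Matching on u.uid = l.uid. A NULL in a compared column never satisfies the condition.
- u[0] uid=4 → 2 match(es) in l → 2 row(s).
- u[1] uid=8 → 1 match(es) in l → 1 row(s).
- u[2] uid=1 → 3 match(es) in l → 3 row(s).
- u[3] uid=7 → no match; kept with NULLs on the l side.
- u[4] uid=8 → 1 match(es) in l → 1 row(s).
- u[5] uid=4 → 2 match(es) in l → 2 row(s).
- u[6] uid=2 → no match; kept with NULLs on the l side.
- 1 row(s) from l found no u partner → padded with NULL.

(1, 1); (1, 1); (1, 1); (2, NULL); (4, 4); (4, 4); (4, 4); (4, 4); (7, NULL); (8, 8); (8, 8); (NULL, NULL)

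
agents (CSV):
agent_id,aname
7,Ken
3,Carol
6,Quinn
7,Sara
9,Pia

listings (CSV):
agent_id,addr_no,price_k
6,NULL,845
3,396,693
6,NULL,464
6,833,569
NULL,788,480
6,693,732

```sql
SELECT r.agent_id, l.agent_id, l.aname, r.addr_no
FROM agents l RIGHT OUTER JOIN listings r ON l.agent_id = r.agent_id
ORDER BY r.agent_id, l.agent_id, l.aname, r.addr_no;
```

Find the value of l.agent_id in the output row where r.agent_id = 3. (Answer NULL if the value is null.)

3

RIGHT JOIN keeps every row from `listings`; unmatched rows get NULL for `agents`'s columns.
Matching on l.agent_id = r.agent_id. A NULL in a compared column never satisfies the condition.
- l row (agent_id=7): no match.
- l row (agent_id=3): matches 1 r row(s) → 1 output row(s).
- l row (agent_id=6): matches 4 r row(s) → 4 output row(s).
- l row (agent_id=7): no match.
- l row (agent_id=9): no match.
- 1 row(s) from r found no l partner → padded with NULL.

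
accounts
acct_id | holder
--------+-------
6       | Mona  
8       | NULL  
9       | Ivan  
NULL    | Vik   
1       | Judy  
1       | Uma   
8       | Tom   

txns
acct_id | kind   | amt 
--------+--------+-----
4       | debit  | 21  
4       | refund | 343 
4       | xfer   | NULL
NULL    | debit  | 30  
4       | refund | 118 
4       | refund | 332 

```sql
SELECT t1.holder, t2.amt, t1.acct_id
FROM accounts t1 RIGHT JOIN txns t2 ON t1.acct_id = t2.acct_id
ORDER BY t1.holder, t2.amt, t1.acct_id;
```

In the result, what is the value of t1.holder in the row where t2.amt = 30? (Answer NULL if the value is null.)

NULL

RIGHT JOIN keeps every row from `txns`; unmatched rows get NULL for `accounts`'s columns.
Matching on t1.acct_id = t2.acct_id. A NULL in a compared column never satisfies the condition.
- t1[0] acct_id=6 → no match.
- t1[1] acct_id=8 → no match.
- t1[2] acct_id=9 → no match.
- t1[3] acct_id=NULL → no match.
- t1[4] acct_id=1 → no match.
- t1[5] acct_id=1 → no match.
- t1[6] acct_id=8 → no match.
- 6 row(s) from t2 found no t1 partner → padded with NULL.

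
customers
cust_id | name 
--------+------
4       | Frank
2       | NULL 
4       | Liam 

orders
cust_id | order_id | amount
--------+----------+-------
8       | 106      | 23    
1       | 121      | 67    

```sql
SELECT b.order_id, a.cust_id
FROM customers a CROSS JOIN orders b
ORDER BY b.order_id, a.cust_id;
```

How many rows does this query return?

CROSS JOIN pairs every row of `customers` with every row of `orders`: 3 × 2 = 6 rows.

6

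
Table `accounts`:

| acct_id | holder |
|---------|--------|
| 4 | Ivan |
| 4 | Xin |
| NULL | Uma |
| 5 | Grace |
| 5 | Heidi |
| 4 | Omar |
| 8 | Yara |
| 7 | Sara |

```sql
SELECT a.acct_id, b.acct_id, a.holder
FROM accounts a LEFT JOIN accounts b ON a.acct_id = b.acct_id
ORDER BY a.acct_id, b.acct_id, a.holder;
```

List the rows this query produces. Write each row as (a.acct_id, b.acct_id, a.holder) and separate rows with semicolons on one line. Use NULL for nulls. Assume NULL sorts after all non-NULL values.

(4, 4, Ivan); (4, 4, Ivan); (4, 4, Ivan); (4, 4, Omar); (4, 4, Omar); (4, 4, Omar); (4, 4, Xin); (4, 4, Xin); (4, 4, Xin); (5, 5, Grace); (5, 5, Grace); (5, 5, Heidi); (5, 5, Heidi); (7, 7, Sara); (8, 8, Yara); (NULL, NULL, Uma)

LEFT JOIN keeps every row from `accounts a`; unmatched rows get NULL for `accounts b`'s columns.
Matching on a.acct_id = b.acct_id. A NULL in a compared column never satisfies the condition.
- a row (acct_id=4): matches 3 b row(s) → 3 output row(s).
- a row (acct_id=4): matches 3 b row(s) → 3 output row(s).
- a row (acct_id=NULL): no match → kept, b columns NULL.
- a row (acct_id=5): matches 2 b row(s) → 2 output row(s).
- a row (acct_id=5): matches 2 b row(s) → 2 output row(s).
- a row (acct_id=4): matches 3 b row(s) → 3 output row(s).
- a row (acct_id=8): matches 1 b row(s) → 1 output row(s).
- a row (acct_id=7): matches 1 b row(s) → 1 output row(s).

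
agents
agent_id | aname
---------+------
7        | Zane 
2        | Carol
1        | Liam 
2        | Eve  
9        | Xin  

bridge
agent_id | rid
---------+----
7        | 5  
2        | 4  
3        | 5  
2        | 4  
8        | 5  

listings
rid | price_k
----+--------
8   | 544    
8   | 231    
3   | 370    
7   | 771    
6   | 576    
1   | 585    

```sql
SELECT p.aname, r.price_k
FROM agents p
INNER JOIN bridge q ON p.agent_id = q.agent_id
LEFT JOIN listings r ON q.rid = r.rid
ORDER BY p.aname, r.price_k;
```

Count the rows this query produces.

Step 1 — p INNER JOIN q on agent_id → 5 row(s).
Then LEFT JOIN `listings r` on rid: each of those 5 rows is kept; rows whose q.rid has no match in r get NULL for r's columns.
Result: 5 row(s).

5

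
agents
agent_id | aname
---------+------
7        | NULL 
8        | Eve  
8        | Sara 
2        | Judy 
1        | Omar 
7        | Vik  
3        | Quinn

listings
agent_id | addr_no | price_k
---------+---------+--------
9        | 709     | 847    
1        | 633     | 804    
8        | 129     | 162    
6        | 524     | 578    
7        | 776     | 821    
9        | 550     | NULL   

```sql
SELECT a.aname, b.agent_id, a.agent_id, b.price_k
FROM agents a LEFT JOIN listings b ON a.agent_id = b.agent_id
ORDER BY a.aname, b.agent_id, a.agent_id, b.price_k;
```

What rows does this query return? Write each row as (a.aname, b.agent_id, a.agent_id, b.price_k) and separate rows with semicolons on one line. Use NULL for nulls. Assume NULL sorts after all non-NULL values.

(Eve, 8, 8, 162); (Judy, NULL, 2, NULL); (Omar, 1, 1, 804); (Quinn, NULL, 3, NULL); (Sara, 8, 8, 162); (Vik, 7, 7, 821); (NULL, 7, 7, 821)

LEFT JOIN keeps every row from `agents`; unmatched rows get NULL for `listings`'s columns.
Matching on a.agent_id = b.agent_id.
Matched pairs: 5; unmatched a rows kept: 2.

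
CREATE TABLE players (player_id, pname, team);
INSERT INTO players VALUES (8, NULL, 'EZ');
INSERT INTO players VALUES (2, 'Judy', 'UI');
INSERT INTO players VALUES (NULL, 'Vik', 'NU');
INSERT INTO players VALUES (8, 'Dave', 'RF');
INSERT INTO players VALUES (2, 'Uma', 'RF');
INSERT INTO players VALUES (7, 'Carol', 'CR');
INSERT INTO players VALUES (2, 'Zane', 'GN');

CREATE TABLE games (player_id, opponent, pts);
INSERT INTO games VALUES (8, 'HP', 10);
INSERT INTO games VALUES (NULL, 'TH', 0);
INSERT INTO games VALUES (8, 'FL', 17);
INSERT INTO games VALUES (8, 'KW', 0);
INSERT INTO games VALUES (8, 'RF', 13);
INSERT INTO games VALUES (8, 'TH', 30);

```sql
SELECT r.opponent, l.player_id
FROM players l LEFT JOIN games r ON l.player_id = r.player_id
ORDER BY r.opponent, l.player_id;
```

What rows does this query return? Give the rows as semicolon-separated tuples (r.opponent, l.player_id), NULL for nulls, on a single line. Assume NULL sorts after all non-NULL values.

(FL, 8); (FL, 8); (HP, 8); (HP, 8); (KW, 8); (KW, 8); (RF, 8); (RF, 8); (TH, 8); (TH, 8); (NULL, 2); (NULL, 2); (NULL, 2); (NULL, 7); (NULL, NULL)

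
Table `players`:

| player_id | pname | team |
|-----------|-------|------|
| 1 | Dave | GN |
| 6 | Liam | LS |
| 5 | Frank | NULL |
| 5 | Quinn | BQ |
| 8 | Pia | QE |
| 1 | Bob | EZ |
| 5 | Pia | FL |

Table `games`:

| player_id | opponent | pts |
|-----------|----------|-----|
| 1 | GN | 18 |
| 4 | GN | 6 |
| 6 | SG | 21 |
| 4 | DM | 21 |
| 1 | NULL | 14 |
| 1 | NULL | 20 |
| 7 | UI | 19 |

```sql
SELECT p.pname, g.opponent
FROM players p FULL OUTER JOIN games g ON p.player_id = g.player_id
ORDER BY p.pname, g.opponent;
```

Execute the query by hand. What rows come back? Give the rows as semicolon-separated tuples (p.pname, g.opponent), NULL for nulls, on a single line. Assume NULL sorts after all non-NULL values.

(Bob, GN); (Bob, NULL); (Bob, NULL); (Dave, GN); (Dave, NULL); (Dave, NULL); (Frank, NULL); (Liam, SG); (Pia, NULL); (Pia, NULL); (Quinn, NULL); (NULL, DM); (NULL, GN); (NULL, UI)

FULL OUTER JOIN keeps every row from both sides; unmatched rows get NULL for the other side's columns.
Matching on p.player_id = g.player_id.
Matched pairs: 7; unmatched p rows kept: 4; unmatched g rows kept: 3.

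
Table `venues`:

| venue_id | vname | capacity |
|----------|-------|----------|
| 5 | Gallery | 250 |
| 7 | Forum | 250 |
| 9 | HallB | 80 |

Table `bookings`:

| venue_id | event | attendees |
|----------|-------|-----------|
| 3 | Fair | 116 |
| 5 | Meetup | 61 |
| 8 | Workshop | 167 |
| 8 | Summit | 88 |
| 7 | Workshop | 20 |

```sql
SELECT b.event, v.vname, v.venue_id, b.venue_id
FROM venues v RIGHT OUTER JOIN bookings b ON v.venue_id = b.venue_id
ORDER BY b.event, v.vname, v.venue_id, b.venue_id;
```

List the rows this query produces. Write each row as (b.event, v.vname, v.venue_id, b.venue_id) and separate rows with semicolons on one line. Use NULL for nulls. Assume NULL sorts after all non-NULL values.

RIGHT JOIN keeps every row from `bookings`; unmatched rows get NULL for `venues`'s columns.
Matching on v.venue_id = b.venue_id.
Matched pairs: 2; unmatched b rows kept: 3.

(Fair, NULL, NULL, 3); (Meetup, Gallery, 5, 5); (Summit, NULL, NULL, 8); (Workshop, Forum, 7, 7); (Workshop, NULL, NULL, 8)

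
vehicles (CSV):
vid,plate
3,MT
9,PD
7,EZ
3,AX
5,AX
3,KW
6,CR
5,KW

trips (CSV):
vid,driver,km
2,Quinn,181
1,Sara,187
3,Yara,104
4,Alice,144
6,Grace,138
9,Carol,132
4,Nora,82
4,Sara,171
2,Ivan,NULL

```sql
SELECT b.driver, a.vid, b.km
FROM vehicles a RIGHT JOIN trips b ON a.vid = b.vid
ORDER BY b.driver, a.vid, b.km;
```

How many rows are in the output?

11

RIGHT JOIN keeps every row from `trips`; unmatched rows get NULL for `vehicles`'s columns.
Matching on a.vid = b.vid.
- a (vid=3) pairs with 1 row(s) of b.
- a (vid=9) pairs with 1 row(s) of b.
- a (vid=7) has no partner in b.
- a (vid=3) pairs with 1 row(s) of b.
- a (vid=5) has no partner in b.
- a (vid=3) pairs with 1 row(s) of b.
- a (vid=6) pairs with 1 row(s) of b.
- a (vid=5) has no partner in b.
- 6 b row(s) had no a match → kept, a columns NULL.
Total: 5 matched + 6 padded = 11 rows.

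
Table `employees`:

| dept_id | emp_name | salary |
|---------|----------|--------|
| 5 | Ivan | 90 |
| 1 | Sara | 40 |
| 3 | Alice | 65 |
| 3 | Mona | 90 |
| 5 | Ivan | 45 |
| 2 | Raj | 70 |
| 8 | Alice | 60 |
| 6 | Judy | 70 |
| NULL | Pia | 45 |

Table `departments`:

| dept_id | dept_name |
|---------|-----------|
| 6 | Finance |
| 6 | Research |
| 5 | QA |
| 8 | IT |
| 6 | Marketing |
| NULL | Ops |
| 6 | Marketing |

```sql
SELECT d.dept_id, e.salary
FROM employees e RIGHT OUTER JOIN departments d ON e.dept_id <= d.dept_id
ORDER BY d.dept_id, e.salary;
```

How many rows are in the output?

RIGHT JOIN keeps every row from `departments`; unmatched rows get NULL for `employees`'s columns.
Matching on e.dept_id <= d.dept_id. A NULL in a compared column never satisfies the condition.
Matched pairs: 42; unmatched d rows kept: 1.
Total: 42 matched + 1 padded = 43 rows.

43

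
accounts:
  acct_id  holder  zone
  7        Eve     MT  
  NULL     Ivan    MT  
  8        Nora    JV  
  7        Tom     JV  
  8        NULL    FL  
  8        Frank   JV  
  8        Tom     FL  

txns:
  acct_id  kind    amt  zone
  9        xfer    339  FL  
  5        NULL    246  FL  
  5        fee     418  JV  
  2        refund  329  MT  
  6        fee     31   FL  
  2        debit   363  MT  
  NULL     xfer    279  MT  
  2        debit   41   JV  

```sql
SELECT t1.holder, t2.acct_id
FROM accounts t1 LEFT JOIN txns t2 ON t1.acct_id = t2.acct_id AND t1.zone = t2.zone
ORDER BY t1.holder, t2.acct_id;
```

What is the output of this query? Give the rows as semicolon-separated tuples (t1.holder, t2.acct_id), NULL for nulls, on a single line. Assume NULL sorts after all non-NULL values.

(Eve, NULL); (Frank, NULL); (Ivan, NULL); (Nora, NULL); (Tom, NULL); (Tom, NULL); (NULL, NULL)

LEFT JOIN keeps every row from `accounts`; unmatched rows get NULL for `txns`'s columns.
Matching on t1.acct_id = t2.acct_id AND t1.zone = t2.zone. A NULL in a compared column never satisfies the condition.
- t1 (acct_id=7, zone=MT) has no partner → padded with NULL.
- t1 (acct_id=NULL, zone=MT) has no partner → padded with NULL.
- t1 (acct_id=8, zone=JV) has no partner → padded with NULL.
- t1 (acct_id=7, zone=JV) has no partner → padded with NULL.
- t1 (acct_id=8, zone=FL) has no partner → padded with NULL.
- t1 (acct_id=8, zone=JV) has no partner → padded with NULL.
- t1 (acct_id=8, zone=FL) has no partner → padded with NULL.
After projecting and ordering:
t1.holder | t2.acct_id
Eve | NULL
Frank | NULL
Ivan | NULL
Nora | NULL
Tom | NULL
Tom | NULL
NULL | NULL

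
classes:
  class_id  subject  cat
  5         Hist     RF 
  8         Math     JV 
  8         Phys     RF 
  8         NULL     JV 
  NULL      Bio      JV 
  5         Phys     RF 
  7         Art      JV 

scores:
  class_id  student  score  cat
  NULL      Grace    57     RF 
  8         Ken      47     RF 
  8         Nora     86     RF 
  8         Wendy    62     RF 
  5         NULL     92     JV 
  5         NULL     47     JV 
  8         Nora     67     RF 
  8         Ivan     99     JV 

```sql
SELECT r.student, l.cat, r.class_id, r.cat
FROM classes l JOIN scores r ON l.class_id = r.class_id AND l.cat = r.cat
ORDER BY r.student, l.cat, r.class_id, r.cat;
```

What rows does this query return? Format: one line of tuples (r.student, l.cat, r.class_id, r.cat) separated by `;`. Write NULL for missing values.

INNER JOIN keeps only pairs where the ON condition holds.
Matching on l.class_id = r.class_id AND l.cat = r.cat. A NULL in a compared column never satisfies the condition.
- class_id=5, cat=RF: no matching r row, dropped.
- class_id=8, cat=JV: 1 matching r row(s), so 1 row(s) emitted.
- class_id=8, cat=RF: 4 matching r row(s), so 4 row(s) emitted.
- class_id=8, cat=JV: 1 matching r row(s), so 1 row(s) emitted.
- class_id=NULL, cat=JV: no matching r row, dropped.
- class_id=5, cat=RF: no matching r row, dropped.
- class_id=7, cat=JV: no matching r row, dropped.
After projecting and ordering:
r.student | l.cat | r.class_id | r.cat
Ivan | JV | 8 | JV
Ivan | JV | 8 | JV
Ken | RF | 8 | RF
Nora | RF | 8 | RF
Nora | RF | 8 | RF
Wendy | RF | 8 | RF

(Ivan, JV, 8, JV); (Ivan, JV, 8, JV); (Ken, RF, 8, RF); (Nora, RF, 8, RF); (Nora, RF, 8, RF); (Wendy, RF, 8, RF)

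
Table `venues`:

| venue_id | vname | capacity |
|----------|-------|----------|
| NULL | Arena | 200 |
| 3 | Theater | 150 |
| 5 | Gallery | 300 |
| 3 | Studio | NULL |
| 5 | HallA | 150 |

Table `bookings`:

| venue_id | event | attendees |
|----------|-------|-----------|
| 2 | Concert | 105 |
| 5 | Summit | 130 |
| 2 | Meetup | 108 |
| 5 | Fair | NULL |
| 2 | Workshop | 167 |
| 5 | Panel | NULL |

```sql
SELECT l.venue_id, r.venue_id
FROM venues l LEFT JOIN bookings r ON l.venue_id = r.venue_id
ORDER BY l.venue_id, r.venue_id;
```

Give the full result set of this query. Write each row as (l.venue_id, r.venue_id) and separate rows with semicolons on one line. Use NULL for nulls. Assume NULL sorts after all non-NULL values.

(3, NULL); (3, NULL); (5, 5); (5, 5); (5, 5); (5, 5); (5, 5); (5, 5); (NULL, NULL)

LEFT JOIN keeps every row from `venues`; unmatched rows get NULL for `bookings`'s columns.
Matching on l.venue_id = r.venue_id. A NULL in a compared column never satisfies the condition.
Matched pairs: 6; unmatched l rows kept: 3.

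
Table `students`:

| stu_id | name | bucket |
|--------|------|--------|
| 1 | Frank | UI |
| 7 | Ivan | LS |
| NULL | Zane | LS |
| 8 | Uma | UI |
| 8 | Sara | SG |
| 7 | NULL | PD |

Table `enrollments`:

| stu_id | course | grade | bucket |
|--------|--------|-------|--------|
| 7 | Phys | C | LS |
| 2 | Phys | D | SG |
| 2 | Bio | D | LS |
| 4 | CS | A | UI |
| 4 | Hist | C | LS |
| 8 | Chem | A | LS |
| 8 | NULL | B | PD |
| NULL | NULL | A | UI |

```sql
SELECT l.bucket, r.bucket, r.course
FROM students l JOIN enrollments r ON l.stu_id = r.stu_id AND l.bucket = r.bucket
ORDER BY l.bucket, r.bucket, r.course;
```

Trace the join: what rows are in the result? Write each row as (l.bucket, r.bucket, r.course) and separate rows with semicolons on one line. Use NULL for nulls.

INNER JOIN keeps only pairs where the ON condition holds.
Matching on l.stu_id = r.stu_id AND l.bucket = r.bucket. A NULL in a compared column never satisfies the condition.
- l[0] stu_id=1, bucket=UI → no match; dropped.
- l[1] stu_id=7, bucket=LS → 1 match(es) in r → 1 row(s).
- l[2] stu_id=NULL, bucket=LS → no match; dropped.
- l[3] stu_id=8, bucket=UI → no match; dropped.
- l[4] stu_id=8, bucket=SG → no match; dropped.
- l[5] stu_id=7, bucket=PD → no match; dropped.
After projecting and ordering:
l.bucket | r.bucket | r.course
LS | LS | Phys

(LS, LS, Phys)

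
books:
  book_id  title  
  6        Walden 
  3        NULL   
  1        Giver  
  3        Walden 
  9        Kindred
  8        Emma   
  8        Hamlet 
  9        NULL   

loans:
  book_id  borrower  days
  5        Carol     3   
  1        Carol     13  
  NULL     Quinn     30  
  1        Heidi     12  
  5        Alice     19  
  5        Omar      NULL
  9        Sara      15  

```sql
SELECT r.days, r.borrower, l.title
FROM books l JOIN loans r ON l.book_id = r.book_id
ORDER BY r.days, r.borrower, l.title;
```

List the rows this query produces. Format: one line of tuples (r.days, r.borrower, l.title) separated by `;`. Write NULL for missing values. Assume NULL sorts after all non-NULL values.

INNER JOIN keeps only pairs where the ON condition holds.
Matching on l.book_id = r.book_id. A NULL in a compared column never satisfies the condition.
- l row (book_id=6): no match → dropped.
- l row (book_id=3): no match → dropped.
- l row (book_id=1): matches 2 r row(s) → 2 output row(s).
- l row (book_id=3): no match → dropped.
- l row (book_id=9): matches 1 r row(s) → 1 output row(s).
- l row (book_id=8): no match → dropped.
- l row (book_id=8): no match → dropped.
- l row (book_id=9): matches 1 r row(s) → 1 output row(s).
After projecting and ordering:
r.days | r.borrower | l.title
12 | Heidi | Giver
13 | Carol | Giver
15 | Sara | Kindred
15 | Sara | NULL

(12, Heidi, Giver); (13, Carol, Giver); (15, Sara, Kindred); (15, Sara, NULL)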